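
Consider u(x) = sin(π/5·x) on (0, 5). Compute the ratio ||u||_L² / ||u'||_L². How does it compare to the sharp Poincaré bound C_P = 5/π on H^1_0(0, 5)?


||u||_L² / ||u'||_L² = 5/π = C_P.

u(x) = sin(π/5·x), so u'(x) = π*cos(π*x/5)/5.
Writing u(x) = A·sin(kπx/L) with A = 1 and k = 1, use ∫_0^L sin²(kπx/L) dx = L/2 and ∫_0^L cos²(kπx/L) dx = L/2.
u² = 1·sin²(π/5·x) and (u')² = π^2/25·cos²(π/5·x), and each of sin², cos² integrates to L/2 = 5/2 over (0, 5).
∫_0^5 u² dx = 5/2, so ||u||_L² = sqrt(10)/2.
∫_0^5 (u')² dx = π^2/10, so ||u'||_L² = sqrt(10)*π/10.
Ratio ||u||_L² / ||u'||_L² = 5/π.
Sharp Poincaré constant on H^1_0(0, 5) is C_P = L/π = 5/π, achieved by sin(π/5·x).
This is the k = 1 eigenfunction (up to amplitude), so the ratio equals the sharp Poincaré constant exactly.


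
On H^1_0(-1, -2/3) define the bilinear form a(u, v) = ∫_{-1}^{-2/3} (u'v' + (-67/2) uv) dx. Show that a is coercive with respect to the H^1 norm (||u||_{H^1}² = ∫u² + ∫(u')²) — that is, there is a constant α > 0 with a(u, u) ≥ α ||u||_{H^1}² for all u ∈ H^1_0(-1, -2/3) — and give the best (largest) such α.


α = (-67 + 18*π^2)/(2*(1 + 9*π^2))

Coercivity of a(·,·) on H^1_0(-1, -2/3) means a(u, u) ≥ α ||u||_{H^1}² for every u ∈ H^1_0.
The interval has length L = 1/3, and Poincaré/coercivity depend only on L. Here a(u, u) = ∫(u')² + (-67/2)·∫u².
Here c = -67/2 < 0 with |c| < (π/L)² = 9*π^2, so coercivity still holds. The condition a(u,u) ≥ α||u||_{H^1}² reads (1−α)∫(u')² ≥ (α−c)∫u². Any admissible α is ≤ 1 (rapidly oscillating u have ∫u²/∫(u')² → 0), and α = 1 would force 0 ≥ (1−c)∫u², impossible since c < 1; so 1−α > 0. By the sharp Poincaré inequality on H^1_0 of an interval of length L, ∫(u')² ≥ (π/L)²∫u² with equality for the first sine mode sin(π(x−x₀)/L) (x₀ the left endpoint), so the inequality holds for all u iff (1−α)(π/L)² ≥ α − c, i.e. α ≤ ((π/L)² + c)/((π/L)² + 1) = (1 + c(L/π)²)/(1 + (L/π)²). (Direct route, valid since c ≤ 0: Poincaré gives c∫u² ≥ c(L/π)²∫(u')², so a(u,u) ≥ (1 + c(L/π)²)∫(u')², while ||u||_{H^1}² ≤ (1 + (L/π)²)∫(u')²; dividing yields the same α.) With (π/L)² = 9*π^2 and c = -67/2, the largest admissible constant is α = ((π/L)² + c)/((π/L)² + 1).
Simplifying, α = (-67 + 18*π^2)/(2*(1 + 9*π^2)).


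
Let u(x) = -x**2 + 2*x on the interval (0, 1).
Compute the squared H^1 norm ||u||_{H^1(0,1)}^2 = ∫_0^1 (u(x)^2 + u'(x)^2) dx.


||u||_{H^1}^2 = 28/15

The H^1 norm (squared) on an interval (0, L) is
  ||u||_{H^1}^2 = ∫_0^L u(x)^2 dx + ∫_0^L u'(x)^2 dx.
Compute u'(x) = 2 - 2*x.
Then u(x)^2 = x**4 - 4*x**3 + 4*x**2 and u'(x)^2 = 4*x**2 - 8*x + 4.
Integrate each monomial from 0 to 1 using ∫_0^1 c·x^n dx = c·1^(n+1)/(n+1):
  ∫_0^1 u(x)^2 dx = ∫_0^1 (x^4 - 4*x^3 + 4*x^2) dx. Term by term:
    ∫_0^1 x^4 dx = 1/5;  ∫_0^1 -4*x^3 dx = -1;  ∫_0^1 4*x^2 dx = 4/3.
  Sum: 1/5 − 1 + 4/3 = 8/15.
  ∫_0^1 u'(x)^2 dx = ∫_0^1 (4*x^2 - 8*x + 4) dx. Term by term:
    ∫_0^1 4*x^2 dx = 4/3;  ∫_0^1 -8*x dx = -4;  ∫_0^1 4 dx = 4.
  Sum: 4/3 − 4 + 4 = 4/3.
Adding: ||u||_{H^1}^2 = 8/15 + 4/3 = 28/15.


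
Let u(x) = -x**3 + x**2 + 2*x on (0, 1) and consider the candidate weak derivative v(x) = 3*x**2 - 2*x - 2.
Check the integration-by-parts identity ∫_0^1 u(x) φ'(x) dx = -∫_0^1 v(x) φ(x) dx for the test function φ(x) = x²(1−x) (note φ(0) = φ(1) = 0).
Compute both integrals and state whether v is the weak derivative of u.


LHS = -1/6, RHS = 1/6. No, v is not the weak derivative of u.

u(x) = -x**3 + x**2 + 2*x, classical derivative u'(x) = -3*x**2 + 2*x + 2.
φ(x) = x²(1−x), so φ'(x) = x*(2 - 3*x).
Note φ(0) = φ(1) = 0, so the boundary term u·φ vanishes.
LHS = ∫_0^1 u(x) φ'(x) dx = ∫_0^1 (3*x^5 - 5*x^4 - 4*x^3 + 4*x^2) dx. Term by term:
  ∫_0^1 3*x^5 dx = 1/2;  ∫_0^1 -5*x^4 dx = -1;  ∫_0^1 -4*x^3 dx = -1;
  ∫_0^1 4*x^2 dx = 4/3.
Sum: 1/2 − 1 − 1 + 4/3 = -1/6.
So LHS = -1/6.
∫_0^1 v(x) φ(x) dx = ∫_0^1 (-3*x^5 + 5*x^4 - 2*x^2) dx. Term by term:
  ∫_0^1 -3*x^5 dx = -1/2;  ∫_0^1 5*x^4 dx = 1;  ∫_0^1 -2*x^2 dx = -2/3.
Sum: -1/2 + 1 − 2/3 = -1/6.
So RHS = -∫_0^1 v(x) φ(x) dx = 1/6.
LHS − RHS = -1/3 ≠ 0, so the identity fails.
(For a valid weak derivative the identity must hold for EVERY test function, in particular this one. The failure shows v is NOT the weak derivative of u.)
Correct weak derivative would be u'(x) = -3*x**2 + 2*x + 2.


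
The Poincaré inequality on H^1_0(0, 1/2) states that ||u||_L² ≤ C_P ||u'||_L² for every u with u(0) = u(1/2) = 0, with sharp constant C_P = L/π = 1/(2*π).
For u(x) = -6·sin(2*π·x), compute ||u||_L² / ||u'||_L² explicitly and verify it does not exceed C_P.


||u||_L² / ||u'||_L² = 1/(2*π) = C_P.

u(x) = -6·sin(2*π·x), so u'(x) = -12*π*cos(2*π*x).
Writing u(x) = A·sin(kπx/L) with A = -6 and k = 1, use ∫_0^L sin²(kπx/L) dx = L/2 and ∫_0^L cos²(kπx/L) dx = L/2.
u² = 36·sin²(2*π·x) and (u')² = 144*π^2·cos²(2*π·x), and each of sin², cos² integrates to L/2 = 1/4 over (0, 1/2).
∫_0^1/2 u² dx = 9, so ||u||_L² = 3.
∫_0^1/2 (u')² dx = 36*π^2, so ||u'||_L² = 6*π.
Ratio ||u||_L² / ||u'||_L² = 1/(2*π).
Sharp Poincaré constant on H^1_0(0, 1/2) is C_P = L/π = 1/(2*π), achieved by sin(2*π·x).
This is the k = 1 eigenfunction (up to amplitude), so the ratio equals the sharp Poincaré constant exactly.


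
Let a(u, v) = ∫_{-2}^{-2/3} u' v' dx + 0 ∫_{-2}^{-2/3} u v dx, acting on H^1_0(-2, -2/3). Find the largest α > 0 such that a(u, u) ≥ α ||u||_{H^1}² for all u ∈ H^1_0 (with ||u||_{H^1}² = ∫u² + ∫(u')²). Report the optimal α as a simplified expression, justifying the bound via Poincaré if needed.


α = 9*π^2/(16 + 9*π^2)

Coercivity of a(·,·) on H^1_0(-2, -2/3) means a(u, u) ≥ α ||u||_{H^1}² for every u ∈ H^1_0.
The interval has length L = 4/3, and Poincaré/coercivity depend only on L. Here a(u, u) = ∫(u')² + (0)·∫u².
Here c = 0, so a(u,u) = ∫(u')² alone. The condition a(u,u) ≥ α||u||_{H^1}² reads (1−α)∫(u')² ≥ (α−c)∫u². Any admissible α is ≤ 1 (rapidly oscillating u have ∫u²/∫(u')² → 0), and α = 1 would force 0 ≥ (1−c)∫u², impossible since c < 1; so 1−α > 0. By the sharp Poincaré inequality on H^1_0 of an interval of length L, ∫(u')² ≥ (π/L)²∫u² with equality for the first sine mode sin(π(x−x₀)/L) (x₀ the left endpoint), so the inequality holds for all u iff (1−α)(π/L)² ≥ α − c, i.e. α ≤ ((π/L)² + c)/((π/L)² + 1) = (1 + c(L/π)²)/(1 + (L/π)²). (Direct route, valid since c ≤ 0: Poincaré gives c∫u² ≥ c(L/π)²∫(u')², so a(u,u) ≥ (1 + c(L/π)²)∫(u')², while ||u||_{H^1}² ≤ (1 + (L/π)²)∫(u')²; dividing yields the same α.) With (π/L)² = 9*π^2/16 and c = 0, the largest admissible constant is α = ((π/L)² + c)/((π/L)² + 1).
Simplifying, α = 9*π^2/(16 + 9*π^2).


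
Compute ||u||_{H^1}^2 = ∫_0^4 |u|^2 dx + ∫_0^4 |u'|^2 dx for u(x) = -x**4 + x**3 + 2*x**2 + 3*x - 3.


||u||_{H^1}^2 = 7923176/315

The H^1 norm (squared) on an interval (0, L) is
  ||u||_{H^1}^2 = ∫_0^L u(x)^2 dx + ∫_0^L u'(x)^2 dx.
Compute u'(x) = -4*x**3 + 3*x**2 + 4*x + 3.
Then u(x)^2 = x**8 - 2*x**7 - 3*x**6 - 2*x**5 + 16*x**4 + 6*x**3 - 3*x**2 - 18*x + 9 and u'(x)^2 = 16*x**6 - 24*x**5 - 23*x**4 + 34*x**2 + 24*x + 9.
Integrate each monomial from 0 to 4 using ∫_0^4 c·x^n dx = c·4^(n+1)/(n+1):
  ∫_0^4 u(x)^2 dx = ∫_0^4 (x^8 - 2*x^7 - 3*x^6 - 2*x^5 + 16*x^4 + 6*x^3 - 3*x^2 - 18*x + 9) dx. Term by term:
    ∫_0^4 x^8 dx = 262144/9;  ∫_0^4 -2*x^7 dx = -16384;  ∫_0^4 -3*x^6 dx = -49152/7;
    ∫_0^4 -2*x^5 dx = -4096/3;  ∫_0^4 16*x^4 dx = 16384/5;  ∫_0^4 6*x^3 dx = 384;
    ∫_0^4 -3*x^2 dx = -64;  ∫_0^4 -18*x dx = -144;  ∫_0^4 9 dx = 36.
  Sum: 262144/9 − 16384 − 49152/7 − 4096/3 + 16384/5 + 384 − 64 − 144 + 36 = 2471132/315.
  ∫_0^4 u'(x)^2 dx = ∫_0^4 (16*x^6 - 24*x^5 - 23*x^4 + 34*x^2 + 24*x + 9) dx. Term by term:
    ∫_0^4 16*x^6 dx = 262144/7;  ∫_0^4 -24*x^5 dx = -16384;  ∫_0^4 -23*x^4 dx = -23552/5;
    ∫_0^4 34*x^2 dx = 2176/3;  ∫_0^4 24*x dx = 192;  ∫_0^4 9 dx = 36.
  Sum: 262144/7 − 16384 − 23552/5 + 2176/3 + 192 + 36 = 1817348/105.
Adding: ||u||_{H^1}^2 = 2471132/315 + 1817348/105 = 7923176/315.


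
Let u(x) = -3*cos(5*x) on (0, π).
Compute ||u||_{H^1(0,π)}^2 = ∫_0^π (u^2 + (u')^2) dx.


||u||_{H^1(0,π)}^2 = 117*π

u'(x) = 15*sin(5*x).
Expand u² and (u')² and integrate term by term on (0, π), using: for integers n ≥ 1, ∫_0^π sin²(nx) dx = ∫_0^π cos²(nx) dx = π/2; for n ≠ n', ∫_0^π sin(nx)sin(n'x) dx = ∫_0^π cos(nx)cos(n'x) dx = 0; and by product-to-sum, ∫_0^π sin(nx)cos(n'x) dx = ½∫_0^π [sin((n+n')x) + sin((n−n')x)] dx, which is 0 when n+n' is even and 2n/(n²−n'²) when n+n' is odd (it need not vanish on (0, π)).
  u² squared terms: (-3)²·∫cos(5x)² dx = 9·π/2 = 9*π/2.
  So ∫_0^π u² dx = 9*π/2.
  (u')² squared terms: (15)²·∫sin(5x)² dx = 225·π/2 = 225*π/2.
  So ∫_0^π (u')² dx = 225*π/2.
||u||_{H^1}^2 = (9*π/2) + (225*π/2) = 117*π.


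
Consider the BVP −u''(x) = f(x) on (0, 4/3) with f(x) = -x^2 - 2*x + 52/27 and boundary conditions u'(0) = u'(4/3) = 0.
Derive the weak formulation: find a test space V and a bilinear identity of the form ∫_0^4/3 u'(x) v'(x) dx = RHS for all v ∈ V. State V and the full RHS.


V = H^1(0, 4/3) (no boundary constraint on v; u is determined up to an additive constant); weak form: ∫_0^4/3 u'v' dx = ∫_0^4/3 (-x^2 - 2*x + 52/27) v dx for all v ∈ V.

Multiply both sides by a test function v and integrate from 0 to 4/3:
  ∫_0^4/3 −u''(x) v(x) dx = ∫_0^4/3 f(x) v(x) dx.
Integrate the LHS by parts once:
  ∫_0^4/3 −u'' v dx = −[u'(x) v(x)]_0^4/3 + ∫_0^4/3 u'(x) v'(x) dx.
Thus ∫_0^4/3 u'(x) v'(x) dx = ∫_0^4/3 f(x) v(x) dx + [u'(x) v(x)]_0^4/3.
Choose V so that boundary terms are either known or forced to vanish.
u has homogeneous Neumann: u'(0) = u'(4/3) = 0. So [u' v]_0^4/3 = 0·v(4/3) − 0·v(0) = 0 for any v; take V = H^1(0, 4/3).
Weak formulation: find u (satisfying any essential BC) such that ∫_0^4/3 u'(x) v'(x) dx = ∫_0^4/3 f v dx for all v ∈ V (homogeneous Neumann, so boundary terms vanish).
Substituting f(x) = -x^2 - 2*x + 52/27, the right-hand side is ∫_0^4/3 (-x^2 - 2*x + 52/27) v dx.
Compatibility check (pure Neumann): taking v ≡ 1 ∈ V gives 0 = ∫_0^4/3 f dx + (0) − (0), i.e. ∫_0^4/3 f dx must equal u'(0) − u'(4/3) = 0. Indeed ∫_0^4/3 (-x^2 - 2*x + 52/27) dx = 0, so the data are compatible. The solution is then unique only up to an additive constant (fix it e.g. by requiring ∫_0^4/3 u dx = 0).


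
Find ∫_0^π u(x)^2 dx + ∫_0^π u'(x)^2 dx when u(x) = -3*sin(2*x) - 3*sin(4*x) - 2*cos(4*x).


||u||_{H^1(0,π)}^2 = 133*π

u'(x) = 8*sin(4*x) - 6*cos(2*x) - 12*cos(4*x).
Expand u² and (u')² and integrate term by term on (0, π), using: for integers n ≥ 1, ∫_0^π sin²(nx) dx = ∫_0^π cos²(nx) dx = π/2; for n ≠ n', ∫_0^π sin(nx)sin(n'x) dx = ∫_0^π cos(nx)cos(n'x) dx = 0; and by product-to-sum, ∫_0^π sin(nx)cos(n'x) dx = ½∫_0^π [sin((n+n')x) + sin((n−n')x)] dx, which is 0 when n+n' is even and 2n/(n²−n'²) when n+n' is odd (it need not vanish on (0, π)).
  u² squared terms: (-3)²·∫sin(2x)² dx = 9·π/2 = 9*π/2;  (-3)²·∫sin(4x)² dx = 9·π/2 = 9*π/2;  (-2)²·∫cos(4x)² dx = 4·π/2 = 2*π.
  u² cross terms: 2·(-3)·(-3)·∫sin(2x)·sin(4x) dx = 18·(0) = 0;  2·(-3)·(-2)·∫sin(2x)·cos(4x) dx = 12·(0) = 0;  2·(-3)·(-2)·∫sin(4x)·cos(4x) dx = 12·(0) = 0.
  So ∫_0^π u² dx = 9*π/2 + 9*π/2 + 2*π + 0 + 0 + 0 = 11*π.
  (u')² squared terms: (-12)²·∫cos(4x)² dx = 144·π/2 = 72*π;  (-6)²·∫cos(2x)² dx = 36·π/2 = 18*π;  (8)²·∫sin(4x)² dx = 64·π/2 = 32*π.
  (u')² cross terms: 2·(-12)·(-6)·∫cos(4x)·cos(2x) dx = 144·(0) = 0;  2·(-12)·(8)·∫cos(4x)·sin(4x) dx = -192·(0) = 0;  2·(-6)·(8)·∫cos(2x)·sin(4x) dx = -96·(0) = 0.
  So ∫_0^π (u')² dx = 72*π + 18*π + 32*π + 0 + 0 + 0 = 122*π.
||u||_{H^1}^2 = (11*π) + (122*π) = 133*π.


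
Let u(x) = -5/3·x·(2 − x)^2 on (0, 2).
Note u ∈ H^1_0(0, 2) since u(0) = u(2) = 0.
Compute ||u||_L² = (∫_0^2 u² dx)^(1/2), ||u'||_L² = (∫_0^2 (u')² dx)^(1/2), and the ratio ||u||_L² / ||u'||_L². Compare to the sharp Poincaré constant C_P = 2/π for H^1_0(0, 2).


||u||_L² / ||u'||_L² = sqrt(14)/7 < C_P = 2/π.

u(x) = -5/3·x·(2 − x)^2, so u'(x) = -5*x^2 + 40*x/3 - 20/3.
u(x) = -5/3·x·(2 − x)^2 vanishes at x = 0 and x = 2, so u ∈ H^1_0(0, 2). Differentiate via the product rule and integrate the resulting polynomials term by term.
  ∫_0^2 u² dx = ∫_0^2 (25*x^6/9 - 200*x^5/9 + 200*x^4/3 - 800*x^3/9 + 400*x^2/9) dx. Term by term:
    ∫_0^2 25*x^6/9 dx = 3200/63;  ∫_0^2 -200*x^5/9 dx = -6400/27;  ∫_0^2 200*x^4/3 dx = 1280/3;
    ∫_0^2 -800*x^3/9 dx = -3200/9;  ∫_0^2 400*x^2/9 dx = 3200/27.
  Sum: 3200/63 − 6400/27 + 1280/3 − 3200/9 + 3200/27 = 640/189.
  ∫_0^2 (u')² dx = ∫_0^2 (25*x^4 - 400*x^3/3 + 2200*x^2/9 - 1600*x/9 + 400/9) dx. Term by term:
    ∫_0^2 25*x^4 dx = 160;  ∫_0^2 -400*x^3/3 dx = -1600/3;  ∫_0^2 2200*x^2/9 dx = 17600/27;
    ∫_0^2 -1600*x/9 dx = -3200/9;  ∫_0^2 400/9 dx = 800/9.
  Sum: 160 − 1600/3 + 17600/27 − 3200/9 + 800/9 = 320/27.
∫_0^2 u² dx = 640/189, so ||u||_L² = 8*sqrt(210)/63.
∫_0^2 (u')² dx = 320/27, so ||u'||_L² = 8*sqrt(15)/9.
Ratio ||u||_L² / ||u'||_L² = sqrt(14)/7.
Sharp Poincaré constant on H^1_0(0, 2) is C_P = L/π = 2/π, achieved by sin(π/2·x).
A polynomial bump cannot attain the sharp Poincaré constant (only the first sine eigenfunction does), so the ratio is strictly less than C_P, consistent with ||u||_L² ≤ C_P ||u'||_L².


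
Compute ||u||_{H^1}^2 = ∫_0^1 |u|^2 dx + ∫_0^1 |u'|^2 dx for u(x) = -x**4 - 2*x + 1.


||u||_{H^1}^2 = 3464/315

The H^1 norm (squared) on an interval (0, L) is
  ||u||_{H^1}^2 = ∫_0^L u(x)^2 dx + ∫_0^L u'(x)^2 dx.
Compute u'(x) = -4*x**3 - 2.
Then u(x)^2 = x**8 + 4*x**5 - 2*x**4 + 4*x**2 - 4*x + 1 and u'(x)^2 = 16*x**6 + 16*x**3 + 4.
Integrate each monomial from 0 to 1 using ∫_0^1 c·x^n dx = c·1^(n+1)/(n+1):
  ∫_0^1 u(x)^2 dx = ∫_0^1 (x^8 + 4*x^5 - 2*x^4 + 4*x^2 - 4*x + 1) dx. Term by term:
    ∫_0^1 x^8 dx = 1/9;  ∫_0^1 4*x^5 dx = 2/3;  ∫_0^1 -2*x^4 dx = -2/5;
    ∫_0^1 4*x^2 dx = 4/3;  ∫_0^1 -4*x dx = -2;  ∫_0^1 1 dx = 1.
  Sum: 1/9 + 2/3 − 2/5 + 4/3 − 2 + 1 = 32/45.
  ∫_0^1 u'(x)^2 dx = ∫_0^1 (16*x^6 + 16*x^3 + 4) dx. Term by term:
    ∫_0^1 16*x^6 dx = 16/7;  ∫_0^1 16*x^3 dx = 4;  ∫_0^1 4 dx = 4.
  Sum: 16/7 + 4 + 4 = 72/7.
Adding: ||u||_{H^1}^2 = 32/45 + 72/7 = 3464/315.


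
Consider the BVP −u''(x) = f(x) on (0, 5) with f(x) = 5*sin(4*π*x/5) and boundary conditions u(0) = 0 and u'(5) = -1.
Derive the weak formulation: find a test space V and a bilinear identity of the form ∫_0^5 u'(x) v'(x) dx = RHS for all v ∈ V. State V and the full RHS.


V = {v ∈ H^1(0, 5) : v(0) = 0} (test functions vanish at x = 0 where u is specified); weak form: ∫_0^5 u'v' dx = ∫_0^5 (5*sin(4*π*x/5)) v dx − v(5) for all v ∈ V.

Multiply both sides by a test function v and integrate from 0 to 5:
  ∫_0^5 −u''(x) v(x) dx = ∫_0^5 f(x) v(x) dx.
Integrate the LHS by parts once:
  ∫_0^5 −u'' v dx = −[u'(x) v(x)]_0^5 + ∫_0^5 u'(x) v'(x) dx.
Thus ∫_0^5 u'(x) v'(x) dx = ∫_0^5 f(x) v(x) dx + [u'(x) v(x)]_0^5.
Choose V so that boundary terms are either known or forced to vanish.
Mixed BC: u(0) = 0 (Dirichlet) and u'(5) = -1 (Neumann). Define V = {v ∈ H^1(0, 5) : v(0) = 0}. Then [u' v]_0^5 = u'(5)·v(5) − u'(0)·0 = − v(5).
Weak formulation: find u (satisfying any essential BC) such that ∫_0^5 u'(x) v'(x) dx = ∫_0^5 f v dx − v(5) for all v ∈ V (Dirichlet at 0 absorbed into V; Neumann datum at x = 5 contributes the boundary term).
Substituting f(x) = 5*sin(4*π*x/5), the right-hand side is ∫_0^5 (5*sin(4*π*x/5)) v dx − v(5).


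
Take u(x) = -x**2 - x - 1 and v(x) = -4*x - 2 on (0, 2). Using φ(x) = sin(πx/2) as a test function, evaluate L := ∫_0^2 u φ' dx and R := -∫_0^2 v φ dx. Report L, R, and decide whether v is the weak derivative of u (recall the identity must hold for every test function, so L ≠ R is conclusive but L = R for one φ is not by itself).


LHS = 12/π, RHS = 24/π. No, v is not the weak derivative of u.

u(x) = -x**2 - x - 1, classical derivative u'(x) = -2*x - 1.
φ(x) = sin(πx/2), so φ'(x) = π*cos(π*x/2)/2.
Note φ(0) = φ(2) = 0, so the boundary term u·φ vanishes.
LHS = ∫_0^2 u(x) φ'(x) dx = ∫_0^2 (-π*x^2*cos(π*x/2)/2 - π*x*cos(π*x/2)/2 - π*cos(π*x/2)/2) dx. Term by term:
  ∫_0^2 -π*cos(π*x/2)/2 dx = 0;  ∫_0^2 -π*x*cos(π*x/2)/2 dx = 4/π;  ∫_0^2 -π*x^2*cos(π*x/2)/2 dx = 8/π.
Sum: 0 + 4/π + 8/π = 12/π.
So LHS = 12/π.
∫_0^2 v(x) φ(x) dx = ∫_0^2 (-4*x*sin(π*x/2) - 2*sin(π*x/2)) dx. Term by term:
  ∫_0^2 -2*sin(π*x/2) dx = -8/π;  ∫_0^2 -4*x*sin(π*x/2) dx = -16/π.
Sum: -8/π − 16/π = -24/π.
So RHS = -∫_0^2 v(x) φ(x) dx = 24/π.
LHS − RHS = -12/π ≠ 0, so the identity fails.
(For a valid weak derivative the identity must hold for EVERY test function, in particular this one. The failure shows v is NOT the weak derivative of u.)
Correct weak derivative would be u'(x) = -2*x - 1.


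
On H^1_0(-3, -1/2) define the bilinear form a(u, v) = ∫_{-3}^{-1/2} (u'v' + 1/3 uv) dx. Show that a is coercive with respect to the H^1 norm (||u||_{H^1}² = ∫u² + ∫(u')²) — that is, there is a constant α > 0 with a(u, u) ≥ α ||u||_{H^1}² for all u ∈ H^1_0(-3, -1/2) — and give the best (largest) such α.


α = (25 + 12*π^2)/(3*(25 + 4*π^2))

Coercivity of a(·,·) on H^1_0(-3, -1/2) means a(u, u) ≥ α ||u||_{H^1}² for every u ∈ H^1_0.
The interval has length L = 5/2, and Poincaré/coercivity depend only on L. Here a(u, u) = ∫(u')² + (1/3)·∫u².
Here 0 < c = 1/3 < 1. The condition a(u,u) ≥ α||u||_{H^1}² reads (1−α)∫(u')² ≥ (α−c)∫u². Any admissible α is ≤ 1 (rapidly oscillating u have ∫u²/∫(u')² → 0), and α = 1 would force 0 ≥ (1−c)∫u², impossible since c < 1; so 1−α > 0. By the sharp Poincaré inequality on H^1_0 of an interval of length L, ∫(u')² ≥ (π/L)²∫u² with equality for the first sine mode sin(π(x−x₀)/L) (x₀ the left endpoint), so the inequality holds for all u iff (1−α)(π/L)² ≥ α − c, i.e. α ≤ ((π/L)² + c)/((π/L)² + 1) = (1 + c(L/π)²)/(1 + (L/π)²). With (π/L)² = 4*π^2/25 and c = 1/3, the largest admissible constant is α = ((π/L)² + c)/((π/L)² + 1).
Simplifying, α = (25 + 12*π^2)/(3*(25 + 4*π^2)).


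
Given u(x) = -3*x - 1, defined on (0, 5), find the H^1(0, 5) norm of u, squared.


||u||_{H^1}^2 = 500

The H^1 norm (squared) on an interval (0, L) is
  ||u||_{H^1}^2 = ∫_0^L u(x)^2 dx + ∫_0^L u'(x)^2 dx.
Compute u'(x) = -3.
Then u(x)^2 = 9*x**2 + 6*x + 1 and u'(x)^2 = 9.
Integrate each monomial from 0 to 5 using ∫_0^5 c·x^n dx = c·5^(n+1)/(n+1):
  ∫_0^5 u(x)^2 dx = ∫_0^5 (9*x^2 + 6*x + 1) dx. Term by term:
    ∫_0^5 9*x^2 dx = 375;  ∫_0^5 6*x dx = 75;  ∫_0^5 1 dx = 5.
  Sum: 375 + 75 + 5 = 455.
  ∫_0^5 u'(x)^2 dx = ∫_0^5 (9) dx. Term by term:
    ∫_0^5 9 dx = 45.
Adding: ||u||_{H^1}^2 = 455 + 45 = 500.


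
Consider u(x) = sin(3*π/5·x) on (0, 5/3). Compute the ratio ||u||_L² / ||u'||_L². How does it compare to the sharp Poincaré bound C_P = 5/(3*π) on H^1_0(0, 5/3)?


||u||_L² / ||u'||_L² = 5/(3*π) = C_P.

u(x) = sin(3*π/5·x), so u'(x) = 3*π*cos(3*π*x/5)/5.
Writing u(x) = A·sin(kπx/L) with A = 1 and k = 1, use ∫_0^L sin²(kπx/L) dx = L/2 and ∫_0^L cos²(kπx/L) dx = L/2.
u² = 1·sin²(3*π/5·x) and (u')² = 9*π^2/25·cos²(3*π/5·x), and each of sin², cos² integrates to L/2 = 5/6 over (0, 5/3).
∫_0^5/3 u² dx = 5/6, so ||u||_L² = sqrt(30)/6.
∫_0^5/3 (u')² dx = 3*π^2/10, so ||u'||_L² = sqrt(30)*π/10.
Ratio ||u||_L² / ||u'||_L² = 5/(3*π).
Sharp Poincaré constant on H^1_0(0, 5/3) is C_P = L/π = 5/(3*π), achieved by sin(3*π/5·x).
This is the k = 1 eigenfunction (up to amplitude), so the ratio equals the sharp Poincaré constant exactly.


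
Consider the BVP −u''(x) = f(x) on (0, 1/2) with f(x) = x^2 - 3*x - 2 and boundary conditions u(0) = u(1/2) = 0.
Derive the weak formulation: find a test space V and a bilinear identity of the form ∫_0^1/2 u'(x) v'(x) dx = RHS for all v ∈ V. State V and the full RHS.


V = H^1_0(0, 1/2) (so v(0) = v(1/2) = 0); weak form: ∫_0^1/2 u'v' dx = ∫_0^1/2 (x^2 - 3*x - 2) v dx for all v ∈ V.

Multiply both sides by a test function v and integrate from 0 to 1/2:
  ∫_0^1/2 −u''(x) v(x) dx = ∫_0^1/2 f(x) v(x) dx.
Integrate the LHS by parts once:
  ∫_0^1/2 −u'' v dx = −[u'(x) v(x)]_0^1/2 + ∫_0^1/2 u'(x) v'(x) dx.
Thus ∫_0^1/2 u'(x) v'(x) dx = ∫_0^1/2 f(x) v(x) dx + [u'(x) v(x)]_0^1/2.
Choose V so that boundary terms are either known or forced to vanish.
u is Dirichlet: u(0) = u(1/2) = 0. Let V = H^1_0(0, 1/2); then v(0) = v(1/2) = 0, and [u' v]_0^1/2 = 0.
Weak formulation: find u (satisfying any essential BC) such that ∫_0^1/2 u'(x) v'(x) dx = ∫_0^1/2 f v dx for all v ∈ V.
Substituting f(x) = x^2 - 3*x - 2, the right-hand side is ∫_0^1/2 (x^2 - 3*x - 2) v dx.


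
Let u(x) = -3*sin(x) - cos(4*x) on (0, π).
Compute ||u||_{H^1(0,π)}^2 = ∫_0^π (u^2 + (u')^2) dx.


||u||_{H^1(0,π)}^2 = -68/5 + 35*π/2

u'(x) = 4*sin(4*x) - 3*cos(x).
Expand u² and (u')² and integrate term by term on (0, π), using: for integers n ≥ 1, ∫_0^π sin²(nx) dx = ∫_0^π cos²(nx) dx = π/2; for n ≠ n', ∫_0^π sin(nx)sin(n'x) dx = ∫_0^π cos(nx)cos(n'x) dx = 0; and by product-to-sum, ∫_0^π sin(nx)cos(n'x) dx = ½∫_0^π [sin((n+n')x) + sin((n−n')x)] dx, which is 0 when n+n' is even and 2n/(n²−n'²) when n+n' is odd (it need not vanish on (0, π)).
  u² squared terms: (-1)²·∫cos(4x)² dx = 1·π/2 = π/2;  (-3)²·∫sin(x)² dx = 9·π/2 = 9*π/2.
  u² cross terms: 2·(-1)·(-3)·∫cos(4x)·sin(x) dx = 6·(-2/15) = -4/5.
  So ∫_0^π u² dx = π/2 + 9*π/2 − 4/5 = -4/5 + 5*π.
  (u')² squared terms: (-3)²·∫cos(x)² dx = 9·π/2 = 9*π/2;  (4)²·∫sin(4x)² dx = 16·π/2 = 8*π.
  (u')² cross terms: 2·(-3)·(4)·∫cos(x)·sin(4x) dx = -24·(8/15) = -64/5.
  So ∫_0^π (u')² dx = 9*π/2 + 8*π − 64/5 = -64/5 + 25*π/2.
||u||_{H^1}^2 = (-4/5 + 5*π) + (-64/5 + 25*π/2) = -68/5 + 35*π/2.


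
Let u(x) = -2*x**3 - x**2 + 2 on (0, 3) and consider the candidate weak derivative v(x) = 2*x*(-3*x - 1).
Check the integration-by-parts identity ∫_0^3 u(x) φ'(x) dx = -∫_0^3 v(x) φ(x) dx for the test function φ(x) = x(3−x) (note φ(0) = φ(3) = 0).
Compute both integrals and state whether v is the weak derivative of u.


LHS = 432/5, RHS = 432/5. Yes, v = u' weakly.

u(x) = -2*x**3 - x**2 + 2, classical derivative u'(x) = -6*x**2 - 2*x.
φ(x) = x(3−x), so φ'(x) = 3 - 2*x.
Note φ(0) = φ(3) = 0, so the boundary term u·φ vanishes.
LHS = ∫_0^3 u(x) φ'(x) dx = ∫_0^3 (4*x^4 - 4*x^3 - 3*x^2 - 4*x + 6) dx. Term by term:
  ∫_0^3 4*x^4 dx = 972/5;  ∫_0^3 -4*x^3 dx = -81;  ∫_0^3 -3*x^2 dx = -27;
  ∫_0^3 -4*x dx = -18;  ∫_0^3 6 dx = 18.
Sum: 972/5 − 81 − 27 − 18 + 18 = 432/5.
So LHS = 432/5.
∫_0^3 v(x) φ(x) dx = ∫_0^3 (6*x^4 - 16*x^3 - 6*x^2) dx. Term by term:
  ∫_0^3 6*x^4 dx = 1458/5;  ∫_0^3 -16*x^3 dx = -324;  ∫_0^3 -6*x^2 dx = -54.
Sum: 1458/5 − 324 − 54 = -432/5.
So RHS = -∫_0^3 v(x) φ(x) dx = 432/5.
LHS = RHS, so the identity holds for this test φ.
Moreover u is smooth here and v(x) = u'(x) = -6*x**2 - 2*x pointwise, so the identity holds for every test function. Hence v is the weak derivative of u.


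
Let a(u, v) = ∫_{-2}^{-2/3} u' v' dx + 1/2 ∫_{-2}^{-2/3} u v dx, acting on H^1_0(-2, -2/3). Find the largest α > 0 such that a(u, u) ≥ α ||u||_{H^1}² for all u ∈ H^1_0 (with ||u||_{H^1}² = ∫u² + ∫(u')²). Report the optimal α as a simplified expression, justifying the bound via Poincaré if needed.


α = (8 + 9*π^2)/(16 + 9*π^2)

Coercivity of a(·,·) on H^1_0(-2, -2/3) means a(u, u) ≥ α ||u||_{H^1}² for every u ∈ H^1_0.
The interval has length L = 4/3, and Poincaré/coercivity depend only on L. Here a(u, u) = ∫(u')² + (1/2)·∫u².
Here 0 < c = 1/2 < 1. The condition a(u,u) ≥ α||u||_{H^1}² reads (1−α)∫(u')² ≥ (α−c)∫u². Any admissible α is ≤ 1 (rapidly oscillating u have ∫u²/∫(u')² → 0), and α = 1 would force 0 ≥ (1−c)∫u², impossible since c < 1; so 1−α > 0. By the sharp Poincaré inequality on H^1_0 of an interval of length L, ∫(u')² ≥ (π/L)²∫u² with equality for the first sine mode sin(π(x−x₀)/L) (x₀ the left endpoint), so the inequality holds for all u iff (1−α)(π/L)² ≥ α − c, i.e. α ≤ ((π/L)² + c)/((π/L)² + 1) = (1 + c(L/π)²)/(1 + (L/π)²). With (π/L)² = 9*π^2/16 and c = 1/2, the largest admissible constant is α = ((π/L)² + c)/((π/L)² + 1).
Simplifying, α = (8 + 9*π^2)/(16 + 9*π^2).


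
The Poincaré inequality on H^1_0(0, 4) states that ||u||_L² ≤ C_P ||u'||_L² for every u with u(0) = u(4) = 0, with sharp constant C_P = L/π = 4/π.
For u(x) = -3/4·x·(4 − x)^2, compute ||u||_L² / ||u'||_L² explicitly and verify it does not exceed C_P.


||u||_L² / ||u'||_L² = 2*sqrt(14)/7 < C_P = 4/π.

u(x) = -3/4·x·(4 − x)^2, so u'(x) = 3*(4 - 3*x)*(x/4 - 1).
u(x) = -3/4·x·(4 − x)^2 vanishes at x = 0 and x = 4, so u ∈ H^1_0(0, 4). Differentiate via the product rule and integrate the resulting polynomials term by term.
  ∫_0^4 u² dx = ∫_0^4 (9*x^6/16 - 9*x^5 + 54*x^4 - 144*x^3 + 144*x^2) dx. Term by term:
    ∫_0^4 9*x^6/16 dx = 9216/7;  ∫_0^4 -9*x^5 dx = -6144;  ∫_0^4 54*x^4 dx = 55296/5;
    ∫_0^4 -144*x^3 dx = -9216;  ∫_0^4 144*x^2 dx = 3072.
  Sum: 9216/7 − 6144 + 55296/5 − 9216 + 3072 = 3072/35.
  ∫_0^4 (u')² dx = ∫_0^4 (81*x^4/16 - 54*x^3 + 198*x^2 - 288*x + 144) dx. Term by term:
    ∫_0^4 81*x^4/16 dx = 5184/5;  ∫_0^4 -54*x^3 dx = -3456;  ∫_0^4 198*x^2 dx = 4224;
    ∫_0^4 -288*x dx = -2304;  ∫_0^4 144 dx = 576.
  Sum: 5184/5 − 3456 + 4224 − 2304 + 576 = 384/5.
∫_0^4 u² dx = 3072/35, so ||u||_L² = 32*sqrt(105)/35.
∫_0^4 (u')² dx = 384/5, so ||u'||_L² = 8*sqrt(30)/5.
Ratio ||u||_L² / ||u'||_L² = 2*sqrt(14)/7.
Sharp Poincaré constant on H^1_0(0, 4) is C_P = L/π = 4/π, achieved by sin(π/4·x).
A polynomial bump cannot attain the sharp Poincaré constant (only the first sine eigenfunction does), so the ratio is strictly less than C_P, consistent with ||u||_L² ≤ C_P ||u'||_L².


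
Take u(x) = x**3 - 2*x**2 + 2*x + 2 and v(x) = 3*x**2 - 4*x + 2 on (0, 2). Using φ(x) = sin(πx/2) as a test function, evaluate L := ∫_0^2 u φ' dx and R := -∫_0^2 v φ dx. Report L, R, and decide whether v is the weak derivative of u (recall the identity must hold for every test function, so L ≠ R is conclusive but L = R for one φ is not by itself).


LHS = -16/π + 96/π^3, RHS = -16/π + 96/π^3. Yes, v = u' weakly.

u(x) = x**3 - 2*x**2 + 2*x + 2, classical derivative u'(x) = 3*x**2 - 4*x + 2.
φ(x) = sin(πx/2), so φ'(x) = π*cos(π*x/2)/2.
Note φ(0) = φ(2) = 0, so the boundary term u·φ vanishes.
LHS = ∫_0^2 u(x) φ'(x) dx = ∫_0^2 (π*x^3*cos(π*x/2)/2 - π*x^2*cos(π*x/2) + π*x*cos(π*x/2) + π*cos(π*x/2)) dx. Term by term:
  ∫_0^2 π*cos(π*x/2) dx = 0;  ∫_0^2 π*x*cos(π*x/2) dx = -8/π;  ∫_0^2 π*x^3*cos(π*x/2)/2 dx = -24/π + 96/π^3;
  ∫_0^2 -π*x^2*cos(π*x/2) dx = 16/π.
Sum: 0 − 8/π + -24/π + 96/π^3 + 16/π = -16/π + 96/π^3.
So LHS = -16/π + 96/π^3.
∫_0^2 v(x) φ(x) dx = ∫_0^2 (3*x^2*sin(π*x/2) - 4*x*sin(π*x/2) + 2*sin(π*x/2)) dx. Term by term:
  ∫_0^2 2*sin(π*x/2) dx = 8/π;  ∫_0^2 -4*x*sin(π*x/2) dx = -16/π;  ∫_0^2 3*x^2*sin(π*x/2) dx = -96/π^3 + 24/π.
Sum: 8/π − 16/π + -96/π^3 + 24/π = -96/π^3 + 16/π.
So RHS = -∫_0^2 v(x) φ(x) dx = -16/π + 96/π^3.
LHS = RHS, so the identity holds for this test φ.
Moreover u is smooth here and v(x) = u'(x) = 3*x**2 - 4*x + 2 pointwise, so the identity holds for every test function. Hence v is the weak derivative of u.


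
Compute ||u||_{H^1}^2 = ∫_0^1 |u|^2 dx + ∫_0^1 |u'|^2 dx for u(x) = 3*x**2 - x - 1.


||u||_{H^1}^2 = 229/30

The H^1 norm (squared) on an interval (0, L) is
  ||u||_{H^1}^2 = ∫_0^L u(x)^2 dx + ∫_0^L u'(x)^2 dx.
Compute u'(x) = 6*x - 1.
Then u(x)^2 = 9*x**4 - 6*x**3 - 5*x**2 + 2*x + 1 and u'(x)^2 = 36*x**2 - 12*x + 1.
Integrate each monomial from 0 to 1 using ∫_0^1 c·x^n dx = c·1^(n+1)/(n+1):
  ∫_0^1 u(x)^2 dx = ∫_0^1 (9*x^4 - 6*x^3 - 5*x^2 + 2*x + 1) dx. Term by term:
    ∫_0^1 9*x^4 dx = 9/5;  ∫_0^1 -6*x^3 dx = -3/2;  ∫_0^1 -5*x^2 dx = -5/3;
    ∫_0^1 2*x dx = 1;  ∫_0^1 1 dx = 1.
  Sum: 9/5 − 3/2 − 5/3 + 1 + 1 = 19/30.
  ∫_0^1 u'(x)^2 dx = ∫_0^1 (36*x^2 - 12*x + 1) dx. Term by term:
    ∫_0^1 36*x^2 dx = 12;  ∫_0^1 -12*x dx = -6;  ∫_0^1 1 dx = 1.
  Sum: 12 − 6 + 1 = 7.
Adding: ||u||_{H^1}^2 = 19/30 + 7 = 229/30.


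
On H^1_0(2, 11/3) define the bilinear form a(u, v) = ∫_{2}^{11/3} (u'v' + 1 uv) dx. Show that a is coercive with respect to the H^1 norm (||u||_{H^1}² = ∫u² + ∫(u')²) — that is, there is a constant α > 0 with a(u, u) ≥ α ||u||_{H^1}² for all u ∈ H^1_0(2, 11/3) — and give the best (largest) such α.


α = 1

Coercivity of a(·,·) on H^1_0(2, 11/3) means a(u, u) ≥ α ||u||_{H^1}² for every u ∈ H^1_0.
The interval has length L = 5/3, and Poincaré/coercivity depend only on L. Here a(u, u) = ∫(u')² + (1)·∫u².
Here c = 1 ≥ 1, so a(u,u) = ∫(u')² + c∫u² ≥ ∫(u')² + ∫u² = ||u||_{H^1}², i.e. α = 1 works. No larger α is possible: a(u,u) ≥ α||u||_{H^1}² means (1−α)∫(u')² ≥ (α−c)∫u², and for the modes u_n = sin(nπ(x−x₀)/L) (x₀ the left endpoint) one has ∫u_n²/∫(u_n')² = (L/(nπ))² → 0, so a(u_n,u_n)/||u_n||_{H^1}² → 1. Hence the optimal constant is α = 1.
Therefore α = 1.


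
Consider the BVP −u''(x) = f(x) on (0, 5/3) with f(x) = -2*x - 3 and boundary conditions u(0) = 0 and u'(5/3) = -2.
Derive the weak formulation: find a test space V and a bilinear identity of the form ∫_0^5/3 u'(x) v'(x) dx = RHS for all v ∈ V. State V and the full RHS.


V = {v ∈ H^1(0, 5/3) : v(0) = 0} (test functions vanish at x = 0 where u is specified); weak form: ∫_0^5/3 u'v' dx = ∫_0^5/3 (-2*x - 3) v dx − 2·v(5/3) for all v ∈ V.

Multiply both sides by a test function v and integrate from 0 to 5/3:
  ∫_0^5/3 −u''(x) v(x) dx = ∫_0^5/3 f(x) v(x) dx.
Integrate the LHS by parts once:
  ∫_0^5/3 −u'' v dx = −[u'(x) v(x)]_0^5/3 + ∫_0^5/3 u'(x) v'(x) dx.
Thus ∫_0^5/3 u'(x) v'(x) dx = ∫_0^5/3 f(x) v(x) dx + [u'(x) v(x)]_0^5/3.
Choose V so that boundary terms are either known or forced to vanish.
Mixed BC: u(0) = 0 (Dirichlet) and u'(5/3) = -2 (Neumann). Define V = {v ∈ H^1(0, 5/3) : v(0) = 0}. Then [u' v]_0^5/3 = u'(5/3)·v(5/3) − u'(0)·0 = − 2·v(5/3).
Weak formulation: find u (satisfying any essential BC) such that ∫_0^5/3 u'(x) v'(x) dx = ∫_0^5/3 f v dx − 2·v(5/3) for all v ∈ V (Dirichlet at 0 absorbed into V; Neumann datum at x = 5/3 contributes the boundary term).
Substituting f(x) = -2*x - 3, the right-hand side is ∫_0^5/3 (-2*x - 3) v dx − 2·v(5/3).


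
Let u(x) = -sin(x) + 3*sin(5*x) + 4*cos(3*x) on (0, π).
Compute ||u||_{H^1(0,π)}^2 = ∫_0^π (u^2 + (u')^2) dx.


||u||_{H^1(0,π)}^2 = 198*π

u'(x) = -12*sin(3*x) - cos(x) + 15*cos(5*x).
Expand u² and (u')² and integrate term by term on (0, π), using: for integers n ≥ 1, ∫_0^π sin²(nx) dx = ∫_0^π cos²(nx) dx = π/2; for n ≠ n', ∫_0^π sin(nx)sin(n'x) dx = ∫_0^π cos(nx)cos(n'x) dx = 0; and by product-to-sum, ∫_0^π sin(nx)cos(n'x) dx = ½∫_0^π [sin((n+n')x) + sin((n−n')x)] dx, which is 0 when n+n' is even and 2n/(n²−n'²) when n+n' is odd (it need not vanish on (0, π)).
  u² squared terms: (-1)²·∫sin(x)² dx = 1·π/2 = π/2;  (3)²·∫sin(5x)² dx = 9·π/2 = 9*π/2;  (4)²·∫cos(3x)² dx = 16·π/2 = 8*π.
  u² cross terms: 2·(-1)·(3)·∫sin(x)·sin(5x) dx = -6·(0) = 0;  2·(-1)·(4)·∫sin(x)·cos(3x) dx = -8·(0) = 0;  2·(3)·(4)·∫sin(5x)·cos(3x) dx = 24·(0) = 0.
  So ∫_0^π u² dx = π/2 + 9*π/2 + 8*π + 0 + 0 + 0 = 13*π.
  (u')² squared terms: (-1)²·∫cos(x)² dx = 1·π/2 = π/2;  (-12)²·∫sin(3x)² dx = 144·π/2 = 72*π;  (15)²·∫cos(5x)² dx = 225·π/2 = 225*π/2.
  (u')² cross terms: 2·(-1)·(-12)·∫cos(x)·sin(3x) dx = 24·(0) = 0;  2·(-1)·(15)·∫cos(x)·cos(5x) dx = -30·(0) = 0;  2·(-12)·(15)·∫sin(3x)·cos(5x) dx = -360·(0) = 0.
  So ∫_0^π (u')² dx = π/2 + 72*π + 225*π/2 + 0 + 0 + 0 = 185*π.
||u||_{H^1}^2 = (13*π) + (185*π) = 198*π.


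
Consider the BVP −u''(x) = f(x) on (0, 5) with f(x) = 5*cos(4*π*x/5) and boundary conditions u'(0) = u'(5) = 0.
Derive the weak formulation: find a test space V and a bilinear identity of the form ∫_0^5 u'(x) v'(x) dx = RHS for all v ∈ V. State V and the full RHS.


V = H^1(0, 5) (no boundary constraint on v; u is determined up to an additive constant); weak form: ∫_0^5 u'v' dx = ∫_0^5 (5*cos(4*π*x/5)) v dx for all v ∈ V.

Multiply both sides by a test function v and integrate from 0 to 5:
  ∫_0^5 −u''(x) v(x) dx = ∫_0^5 f(x) v(x) dx.
Integrate the LHS by parts once:
  ∫_0^5 −u'' v dx = −[u'(x) v(x)]_0^5 + ∫_0^5 u'(x) v'(x) dx.
Thus ∫_0^5 u'(x) v'(x) dx = ∫_0^5 f(x) v(x) dx + [u'(x) v(x)]_0^5.
Choose V so that boundary terms are either known or forced to vanish.
u has homogeneous Neumann: u'(0) = u'(5) = 0. So [u' v]_0^5 = 0·v(5) − 0·v(0) = 0 for any v; take V = H^1(0, 5).
Weak formulation: find u (satisfying any essential BC) such that ∫_0^5 u'(x) v'(x) dx = ∫_0^5 f v dx for all v ∈ V (homogeneous Neumann, so boundary terms vanish).
Substituting f(x) = 5*cos(4*π*x/5), the right-hand side is ∫_0^5 (5*cos(4*π*x/5)) v dx.
Compatibility check (pure Neumann): taking v ≡ 1 ∈ V gives 0 = ∫_0^5 f dx + (0) − (0), i.e. ∫_0^5 f dx must equal u'(0) − u'(5) = 0. Indeed ∫_0^5 (5*cos(4*π*x/5)) dx = 0, so the data are compatible. The solution is then unique only up to an additive constant (fix it e.g. by requiring ∫_0^5 u dx = 0).


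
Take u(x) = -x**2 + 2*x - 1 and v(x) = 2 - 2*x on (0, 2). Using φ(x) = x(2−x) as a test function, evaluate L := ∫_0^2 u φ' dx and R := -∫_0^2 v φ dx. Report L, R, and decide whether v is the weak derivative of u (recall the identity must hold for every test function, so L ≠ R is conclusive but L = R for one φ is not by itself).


LHS = 0, RHS = 0. Yes, v = u' weakly.

u(x) = -x**2 + 2*x - 1, classical derivative u'(x) = 2 - 2*x.
φ(x) = x(2−x), so φ'(x) = 2 - 2*x.
Note φ(0) = φ(2) = 0, so the boundary term u·φ vanishes.
LHS = ∫_0^2 u(x) φ'(x) dx = ∫_0^2 (2*x^3 - 6*x^2 + 6*x - 2) dx. Term by term:
  ∫_0^2 2*x^3 dx = 8;  ∫_0^2 -6*x^2 dx = -16;  ∫_0^2 6*x dx = 12;
  ∫_0^2 -2 dx = -4.
Sum: 8 − 16 + 12 − 4 = 0.
So LHS = 0.
∫_0^2 v(x) φ(x) dx = ∫_0^2 (2*x^3 - 6*x^2 + 4*x) dx. Term by term:
  ∫_0^2 2*x^3 dx = 8;  ∫_0^2 -6*x^2 dx = -16;  ∫_0^2 4*x dx = 8.
Sum: 8 − 16 + 8 = 0.
So RHS = -∫_0^2 v(x) φ(x) dx = 0.
LHS = RHS, so the identity holds for this test φ.
Moreover u is smooth here and v(x) = u'(x) = 2 - 2*x pointwise, so the identity holds for every test function. Hence v is the weak derivative of u.


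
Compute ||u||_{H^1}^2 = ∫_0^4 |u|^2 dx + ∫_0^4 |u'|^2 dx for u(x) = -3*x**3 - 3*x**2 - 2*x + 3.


||u||_{H^1}^2 = 6526388/105

The H^1 norm (squared) on an interval (0, L) is
  ||u||_{H^1}^2 = ∫_0^L u(x)^2 dx + ∫_0^L u'(x)^2 dx.
Compute u'(x) = -9*x**2 - 6*x - 2.
Then u(x)^2 = 9*x**6 + 18*x**5 + 21*x**4 - 6*x**3 - 14*x**2 - 12*x + 9 and u'(x)^2 = 81*x**4 + 108*x**3 + 72*x**2 + 24*x + 4.
Integrate each monomial from 0 to 4 using ∫_0^4 c·x^n dx = c·4^(n+1)/(n+1):
  ∫_0^4 u(x)^2 dx = ∫_0^4 (9*x^6 + 18*x^5 + 21*x^4 - 6*x^3 - 14*x^2 - 12*x + 9) dx. Term by term:
    ∫_0^4 9*x^6 dx = 147456/7;  ∫_0^4 18*x^5 dx = 12288;  ∫_0^4 21*x^4 dx = 21504/5;
    ∫_0^4 -6*x^3 dx = -384;  ∫_0^4 -14*x^2 dx = -896/3;  ∫_0^4 -12*x dx = -96;
    ∫_0^4 9 dx = 36.
  Sum: 147456/7 + 12288 + 21504/5 − 384 − 896/3 − 96 + 36 = 3875684/105.
  ∫_0^4 u'(x)^2 dx = ∫_0^4 (81*x^4 + 108*x^3 + 72*x^2 + 24*x + 4) dx. Term by term:
    ∫_0^4 81*x^4 dx = 82944/5;  ∫_0^4 108*x^3 dx = 6912;  ∫_0^4 72*x^2 dx = 1536;
    ∫_0^4 24*x dx = 192;  ∫_0^4 4 dx = 16.
  Sum: 82944/5 + 6912 + 1536 + 192 + 16 = 126224/5.
Adding: ||u||_{H^1}^2 = 3875684/105 + 126224/5 = 6526388/105.


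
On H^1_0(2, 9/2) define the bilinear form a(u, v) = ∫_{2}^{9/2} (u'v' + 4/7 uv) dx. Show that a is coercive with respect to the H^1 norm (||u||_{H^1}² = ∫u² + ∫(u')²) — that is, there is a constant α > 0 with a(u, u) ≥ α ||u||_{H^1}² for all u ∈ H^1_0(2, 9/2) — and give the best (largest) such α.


α = 4*(25 + 7*π^2)/(7*(25 + 4*π^2))

Coercivity of a(·,·) on H^1_0(2, 9/2) means a(u, u) ≥ α ||u||_{H^1}² for every u ∈ H^1_0.
The interval has length L = 5/2, and Poincaré/coercivity depend only on L. Here a(u, u) = ∫(u')² + (4/7)·∫u².
Here 0 < c = 4/7 < 1. The condition a(u,u) ≥ α||u||_{H^1}² reads (1−α)∫(u')² ≥ (α−c)∫u². Any admissible α is ≤ 1 (rapidly oscillating u have ∫u²/∫(u')² → 0), and α = 1 would force 0 ≥ (1−c)∫u², impossible since c < 1; so 1−α > 0. By the sharp Poincaré inequality on H^1_0 of an interval of length L, ∫(u')² ≥ (π/L)²∫u² with equality for the first sine mode sin(π(x−x₀)/L) (x₀ the left endpoint), so the inequality holds for all u iff (1−α)(π/L)² ≥ α − c, i.e. α ≤ ((π/L)² + c)/((π/L)² + 1) = (1 + c(L/π)²)/(1 + (L/π)²). With (π/L)² = 4*π^2/25 and c = 4/7, the largest admissible constant is α = ((π/L)² + c)/((π/L)² + 1).
Simplifying, α = 4*(25 + 7*π^2)/(7*(25 + 4*π^2)).


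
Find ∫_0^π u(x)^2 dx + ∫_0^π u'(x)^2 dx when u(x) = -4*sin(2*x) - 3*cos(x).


||u||_{H^1(0,π)}^2 = 64 + 49*π

u'(x) = 3*sin(x) - 8*cos(2*x).
Expand u² and (u')² and integrate term by term on (0, π), using: for integers n ≥ 1, ∫_0^π sin²(nx) dx = ∫_0^π cos²(nx) dx = π/2; for n ≠ n', ∫_0^π sin(nx)sin(n'x) dx = ∫_0^π cos(nx)cos(n'x) dx = 0; and by product-to-sum, ∫_0^π sin(nx)cos(n'x) dx = ½∫_0^π [sin((n+n')x) + sin((n−n')x)] dx, which is 0 when n+n' is even and 2n/(n²−n'²) when n+n' is odd (it need not vanish on (0, π)).
  u² squared terms: (-4)²·∫sin(2x)² dx = 16·π/2 = 8*π;  (-3)²·∫cos(x)² dx = 9·π/2 = 9*π/2.
  u² cross terms: 2·(-4)·(-3)·∫sin(2x)·cos(x) dx = 24·(4/3) = 32.
  So ∫_0^π u² dx = 8*π + 9*π/2 + 32 = 32 + 25*π/2.
  (u')² squared terms: (-8)²·∫cos(2x)² dx = 64·π/2 = 32*π;  (3)²·∫sin(x)² dx = 9·π/2 = 9*π/2.
  (u')² cross terms: 2·(-8)·(3)·∫cos(2x)·sin(x) dx = -48·(-2/3) = 32.
  So ∫_0^π (u')² dx = 32*π + 9*π/2 + 32 = 32 + 73*π/2.
||u||_{H^1}^2 = (32 + 25*π/2) + (32 + 73*π/2) = 64 + 49*π.


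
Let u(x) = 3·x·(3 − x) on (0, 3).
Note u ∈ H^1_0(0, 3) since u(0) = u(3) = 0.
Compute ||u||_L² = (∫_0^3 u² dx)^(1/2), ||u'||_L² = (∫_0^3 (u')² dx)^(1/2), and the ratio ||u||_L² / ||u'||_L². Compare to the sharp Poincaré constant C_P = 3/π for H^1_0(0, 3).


||u||_L² / ||u'||_L² = 3*sqrt(10)/10 < C_P = 3/π.

u(x) = 3·x·(3 − x), so u'(x) = 9 - 6*x.
u(x) = 3·x·(3 − x) vanishes at x = 0 and x = 3, so u ∈ H^1_0(0, 3). Differentiate via the product rule and integrate the resulting polynomials term by term.
  ∫_0^3 u² dx = ∫_0^3 (9*x^4 - 54*x^3 + 81*x^2) dx. Term by term:
    ∫_0^3 9*x^4 dx = 2187/5;  ∫_0^3 -54*x^3 dx = -2187/2;  ∫_0^3 81*x^2 dx = 729.
  Sum: 2187/5 − 2187/2 + 729 = 729/10.
  ∫_0^3 (u')² dx = ∫_0^3 (36*x^2 - 108*x + 81) dx. Term by term:
    ∫_0^3 36*x^2 dx = 324;  ∫_0^3 -108*x dx = -486;  ∫_0^3 81 dx = 243.
  Sum: 324 − 486 + 243 = 81.
∫_0^3 u² dx = 729/10, so ||u||_L² = 27*sqrt(10)/10.
∫_0^3 (u')² dx = 81, so ||u'||_L² = 9.
Ratio ||u||_L² / ||u'||_L² = 3*sqrt(10)/10.
Sharp Poincaré constant on H^1_0(0, 3) is C_P = L/π = 3/π, achieved by sin(π/3·x).
A polynomial bump cannot attain the sharp Poincaré constant (only the first sine eigenfunction does), so the ratio is strictly less than C_P, consistent with ||u||_L² ≤ C_P ||u'||_L².
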